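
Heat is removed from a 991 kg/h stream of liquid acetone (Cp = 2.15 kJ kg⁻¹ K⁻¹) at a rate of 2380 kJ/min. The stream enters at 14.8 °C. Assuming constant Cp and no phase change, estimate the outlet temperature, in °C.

T_out = -52.2 °C

Q = 2380 kJ/min = 142800 kJ/h
ΔT = Q/(ṁ·Cp) = 142800/(991×2.15) = 67.022 K
T_out = 14.8 − 67.022 = -52.222 °C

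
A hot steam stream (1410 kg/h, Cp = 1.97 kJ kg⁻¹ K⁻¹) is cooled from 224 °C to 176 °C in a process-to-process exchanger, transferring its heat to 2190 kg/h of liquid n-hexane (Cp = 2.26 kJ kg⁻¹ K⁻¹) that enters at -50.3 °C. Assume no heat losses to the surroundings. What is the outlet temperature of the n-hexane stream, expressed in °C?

Heat released by hot stream: Q = 1410 × 1.97 × (224 − 176) = 133330 kJ/h
Energy balance on cold side (adiabatic exchanger): Q = ṁ_c·Cp_c·(T_c,out − T_c,in)
T_c,out = -50.3 + 133330/(2190 × 2.26) = -23.361 °C

T_c,out = -23.4 °C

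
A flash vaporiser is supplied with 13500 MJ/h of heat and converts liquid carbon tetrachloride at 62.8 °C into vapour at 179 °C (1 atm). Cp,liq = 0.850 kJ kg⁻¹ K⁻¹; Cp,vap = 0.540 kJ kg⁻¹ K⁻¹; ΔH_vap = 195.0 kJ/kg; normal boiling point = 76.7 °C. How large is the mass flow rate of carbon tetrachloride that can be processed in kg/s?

ṁ = 14.3 kg/s

Δh = 0.850×(76.7−62.8) + 195.0 + 0.540×(179−76.7) = 262.06 kJ/kg
Q = 13500 MJ/h = 3750 kJ/s = 3750 kJ/s
ṁ = Q/Δh = 3750 / 262.06 = 14.31 kg/s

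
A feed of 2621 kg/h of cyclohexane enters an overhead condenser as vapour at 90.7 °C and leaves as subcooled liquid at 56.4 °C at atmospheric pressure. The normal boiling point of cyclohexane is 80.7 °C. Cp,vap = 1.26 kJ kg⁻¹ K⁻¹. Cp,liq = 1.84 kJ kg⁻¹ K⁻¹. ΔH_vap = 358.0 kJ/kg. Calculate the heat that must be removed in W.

Q_c = 302000 W

vapour 90.7→80.7 °C: -12.6 kJ/kg
condensation at 80.7 °C: -358 kJ/kg
liquid 80.7→56.4 °C: -44.712 kJ/kg
Δh = -12.6 + -358 + -44.712 = -415.31 kJ/kg
Q = ṁ·Δh = 2621 kg/h × -415.31 kJ/kg = -1.0885e+06 kJ/h
|Q| = 302.37 kW = 302370 W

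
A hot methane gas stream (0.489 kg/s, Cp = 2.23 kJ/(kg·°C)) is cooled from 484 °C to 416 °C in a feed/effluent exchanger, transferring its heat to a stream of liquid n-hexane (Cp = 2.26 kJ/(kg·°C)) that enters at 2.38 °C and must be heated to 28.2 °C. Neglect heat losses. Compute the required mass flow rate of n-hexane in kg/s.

Heat released by hot stream: Q = 0.489 × 2.23 × (484 − 416) = 74.152 kJ/s
Energy balance on cold side (adiabatic exchanger): Q = ṁ_c·Cp_c·(T_c,out − T_c,in)
ṁ_c = 74.152 / [2.26 × (28.2 − 2.38)] = 1.2707 kg/s

ṁ_c = 1.27 kg/s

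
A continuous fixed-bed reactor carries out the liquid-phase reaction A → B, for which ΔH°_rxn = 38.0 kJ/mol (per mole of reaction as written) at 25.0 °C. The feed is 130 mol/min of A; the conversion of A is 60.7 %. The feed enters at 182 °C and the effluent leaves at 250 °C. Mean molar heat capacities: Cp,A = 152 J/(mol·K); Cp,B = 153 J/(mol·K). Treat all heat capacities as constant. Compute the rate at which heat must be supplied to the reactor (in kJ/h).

Extent of reaction ξ = 0.607 × 130 = 78.91 mol/min
Reaction term: ξ·ΔH°_rxn = 78.91 × 38.0 = 2998.6 kJ/min
Sensible, feed 182→25 °C: -3102.3 kJ/min
Outlet flows (mol/min): A 51.09, B 78.91
Sensible, products 25→250 °C: 4463.8 kJ/min
Q = ΔH = 4360 kJ/min = 72.667 kW
Heat supplied = 261600 kJ/h

Q_in = 262000 kJ/h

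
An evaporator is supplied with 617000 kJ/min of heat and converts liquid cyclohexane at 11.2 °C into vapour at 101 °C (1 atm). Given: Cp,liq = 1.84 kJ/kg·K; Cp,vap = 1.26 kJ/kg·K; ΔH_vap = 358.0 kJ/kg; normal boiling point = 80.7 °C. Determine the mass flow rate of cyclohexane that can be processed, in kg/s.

Δh = 1.84×(80.7−11.2) + 358.0 + 1.26×(101−80.7) = 511.46 kJ/kg
Q = 617000 kJ/min = 10283 kJ/s = 10283 kJ/s
ṁ = Q/Δh = 10283 / 511.46 = 20.106 kg/s

ṁ = 20.1 kg/s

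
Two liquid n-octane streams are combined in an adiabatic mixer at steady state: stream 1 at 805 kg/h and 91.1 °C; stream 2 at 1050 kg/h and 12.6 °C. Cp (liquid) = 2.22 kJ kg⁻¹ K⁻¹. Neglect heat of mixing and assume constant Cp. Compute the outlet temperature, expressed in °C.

No heat crosses the boundary, so H_out = H_in.
T_out = Σ ṁᵢCp,ᵢTᵢ / Σ ṁᵢCp,ᵢ
      = 192180 / 4118.1 = 46.666 °C

T_out = 46.7 °C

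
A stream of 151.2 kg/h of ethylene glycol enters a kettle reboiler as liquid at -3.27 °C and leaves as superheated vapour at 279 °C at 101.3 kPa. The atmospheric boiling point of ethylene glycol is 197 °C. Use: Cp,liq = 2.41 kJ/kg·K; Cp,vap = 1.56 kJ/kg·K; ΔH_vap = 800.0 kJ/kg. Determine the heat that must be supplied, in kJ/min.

Q = 3550 kJ/min

liquid -3.27→197 °C: 482.65 kJ/kg
vaporisation at 197 °C: 800 kJ/kg
vapour 197→279 °C: 127.92 kJ/kg
Δh = 482.65 + 800 + 127.92 = 1410.6 kJ/kg
Q = ṁ·Δh = 151.2 kg/h × 1410.6 kJ/kg = 213280 kJ/h
|Q| = 59.244 kW = 3554.6 kJ/min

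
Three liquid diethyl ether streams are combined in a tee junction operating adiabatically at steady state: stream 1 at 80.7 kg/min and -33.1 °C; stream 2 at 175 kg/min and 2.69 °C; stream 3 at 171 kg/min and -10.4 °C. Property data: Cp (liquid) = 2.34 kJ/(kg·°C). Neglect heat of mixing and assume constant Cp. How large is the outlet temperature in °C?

No heat crosses the boundary, so H_out = H_in.
Σ ṁᵢCp,ᵢTᵢ = 80.7×2.34×-33.1 + 175×2.34×2.69 + 171×2.34×-10.4 = -9310.4
Σ ṁᵢCp,ᵢ = 80.7×2.34 + 175×2.34 + 171×2.34 = 998.48
T_out = -9310.4 / 998.48 = -9.3246 °C

T_out = -9.32 °C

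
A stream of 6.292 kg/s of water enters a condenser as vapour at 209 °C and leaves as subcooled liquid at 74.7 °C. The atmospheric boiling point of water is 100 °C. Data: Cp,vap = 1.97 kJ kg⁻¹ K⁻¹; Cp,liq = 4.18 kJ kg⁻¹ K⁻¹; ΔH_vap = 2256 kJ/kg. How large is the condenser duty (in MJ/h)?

Q_c = 58400 MJ/h

vapour 209→100 °C: -214.73 kJ/kg
condensation at 100 °C: -2256 kJ/kg
liquid 100→74.7 °C: -105.75 kJ/kg
Δh = -214.73 + -2256 + -105.75 = -2576.5 kJ/kg
Q = ṁ·Δh = 6.292 kg/s × -2576.5 kJ/kg = -16211 kJ/s
|Q| = 16211 kW = 58360 MJ/h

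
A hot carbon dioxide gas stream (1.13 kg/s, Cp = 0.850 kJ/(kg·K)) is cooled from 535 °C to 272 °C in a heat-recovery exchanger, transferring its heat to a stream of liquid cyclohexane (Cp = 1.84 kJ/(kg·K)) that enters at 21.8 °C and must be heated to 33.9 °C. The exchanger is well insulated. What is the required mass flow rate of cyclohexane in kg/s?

Heat released by hot stream: Q = 1.13 × 0.850 × (535 − 272) = 252.61 kJ/s
Energy balance on cold side (adiabatic exchanger): Q = ṁ_c·Cp_c·(T_c,out − T_c,in)
ṁ_c = 252.61 / [1.84 × (33.9 − 21.8)] = 11.346 kg/s

ṁ_c = 11.3 kg/s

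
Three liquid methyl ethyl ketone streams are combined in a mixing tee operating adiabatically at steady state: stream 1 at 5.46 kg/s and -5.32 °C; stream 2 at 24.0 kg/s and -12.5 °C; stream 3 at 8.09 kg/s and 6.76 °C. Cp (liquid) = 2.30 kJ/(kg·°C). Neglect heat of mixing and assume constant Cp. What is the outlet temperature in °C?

T_out = -7.31 °C

Adiabatic, steady state ⇒ Σ ṁᵢCp,ᵢ(T_out − Tᵢ) = 0
Σ ṁᵢCp,ᵢTᵢ = 5.46×2.30×-5.32 + 24.0×2.30×-12.5 + 8.09×2.30×6.76 = -631.03
Σ ṁᵢCp,ᵢ = 5.46×2.30 + 24.0×2.30 + 8.09×2.30 = 86.365
T_out = -631.03 / 86.365 = -7.3065 °C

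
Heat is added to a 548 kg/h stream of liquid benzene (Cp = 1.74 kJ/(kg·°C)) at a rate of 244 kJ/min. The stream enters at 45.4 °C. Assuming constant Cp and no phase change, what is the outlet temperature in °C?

T_out = 60.8 °C

Q = 244 kJ/min = 14640 kJ/h
ΔT = Q/(ṁ·Cp) = 14640/(548×1.74) = 15.354 K
T_out = 45.4 + 15.354 = 60.754 °C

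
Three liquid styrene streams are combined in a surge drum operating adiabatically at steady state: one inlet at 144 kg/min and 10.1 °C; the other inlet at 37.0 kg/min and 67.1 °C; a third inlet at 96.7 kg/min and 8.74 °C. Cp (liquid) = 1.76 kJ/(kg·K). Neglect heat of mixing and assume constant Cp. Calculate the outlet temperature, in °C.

T_out = 17.2 °C

Energy balance with Q = 0: Σ ṁᵢCp,ᵢ(T_out − Tᵢ) = 0
T_out = Σ ṁᵢCp,ᵢTᵢ / Σ ṁᵢCp,ᵢ
      = 8416.8 / 488.75 = 17.221 °C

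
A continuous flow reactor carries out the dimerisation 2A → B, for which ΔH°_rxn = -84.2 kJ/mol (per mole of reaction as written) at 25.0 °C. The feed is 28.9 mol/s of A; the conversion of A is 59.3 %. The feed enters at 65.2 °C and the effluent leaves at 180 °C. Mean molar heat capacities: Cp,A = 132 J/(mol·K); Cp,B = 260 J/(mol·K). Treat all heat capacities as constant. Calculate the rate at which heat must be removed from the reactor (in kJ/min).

Extent of reaction ξ = 0.593 × 28.9 / 2 = 8.5688 mol/s
Reaction term: ξ·ΔH°_rxn = 8.5688 × -84.2 = -721.5 kJ/s
Sensible, feed 65.2→25 °C: -153.35 kJ/s
Outlet flows (mol/s): A 11.762, B 8.5688
Sensible, products 25→180 °C: 585.98 kJ/s
Q = ΔH = -288.87 kJ/s = -288.87 kW
Heat removed = 17332 kJ/min

Q_out = 17300 kJ/min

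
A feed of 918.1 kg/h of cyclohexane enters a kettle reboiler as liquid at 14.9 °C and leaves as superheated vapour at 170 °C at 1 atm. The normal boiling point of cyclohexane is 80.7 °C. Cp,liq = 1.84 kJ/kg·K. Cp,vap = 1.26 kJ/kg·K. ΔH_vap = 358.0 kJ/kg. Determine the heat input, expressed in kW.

Q = 151 kW

liquid 14.9→80.7 °C: 121.07 kJ/kg
vaporisation at 80.7 °C: 358 kJ/kg
vapour 80.7→170 °C: 112.52 kJ/kg
Δh = 121.07 + 358 + 112.52 = 591.59 kJ/kg
Q = ṁ·Δh = 918.1 kg/h × 591.59 kJ/kg = 543140 kJ/h
|Q| = 150.87 kW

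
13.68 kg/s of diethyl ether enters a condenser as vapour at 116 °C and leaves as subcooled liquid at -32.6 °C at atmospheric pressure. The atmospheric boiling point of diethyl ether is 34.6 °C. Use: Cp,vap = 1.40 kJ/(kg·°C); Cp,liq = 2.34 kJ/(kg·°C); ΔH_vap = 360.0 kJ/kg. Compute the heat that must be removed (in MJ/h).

Q_c = 31100 MJ/h

vapour 116→34.6 °C: -113.96 kJ/kg
condensation at 34.6 °C: -360 kJ/kg
liquid 34.6→-32.6 °C: -157.25 kJ/kg
Δh = -113.96 + -360 + -157.25 = -631.21 kJ/kg
Q = ṁ·Δh = 13.68 kg/s × -631.21 kJ/kg = -8634.9 kJ/s
|Q| = 8634.9 kW = 31086 MJ/h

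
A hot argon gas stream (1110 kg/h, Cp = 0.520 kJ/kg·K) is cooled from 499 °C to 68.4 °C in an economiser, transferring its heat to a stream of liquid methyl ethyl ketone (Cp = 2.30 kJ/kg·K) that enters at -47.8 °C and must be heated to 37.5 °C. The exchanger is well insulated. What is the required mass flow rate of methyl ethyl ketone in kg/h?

Heat released by hot stream: Q = 1110 × 0.520 × (499 − 68.4) = 248540 kJ/h
Energy balance on cold side (adiabatic exchanger): Q = ṁ_c·Cp_c·(T_c,out − T_c,in)
ṁ_c = 248540 / [2.30 × (37.5 − -47.8)] = 1266.8 kg/h

ṁ_c = 1270 kg/h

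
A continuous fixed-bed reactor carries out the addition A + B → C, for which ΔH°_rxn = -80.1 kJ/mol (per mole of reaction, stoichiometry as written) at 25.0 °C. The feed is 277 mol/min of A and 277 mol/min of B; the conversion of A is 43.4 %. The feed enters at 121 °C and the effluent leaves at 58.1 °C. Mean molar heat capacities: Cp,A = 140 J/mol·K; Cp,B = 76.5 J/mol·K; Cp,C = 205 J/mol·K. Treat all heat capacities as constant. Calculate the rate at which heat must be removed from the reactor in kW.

Q_out = 224 kW

Extent of reaction ξ = 0.434 × 277 = 120.22 mol/min
Reaction term: ξ·ΔH°_rxn = 120.22 × -80.1 = -9629.5 kJ/min
Sensible, feed 121→25 °C: -5757.2 kJ/min
Outlet flows (mol/min): A 156.78, B 156.78, C 120.22
Sensible, products 25→58.1 °C: 1939.3 kJ/min
Q = ΔH = -13447 kJ/min = -224.12 kW
Heat removed = 224.12 kW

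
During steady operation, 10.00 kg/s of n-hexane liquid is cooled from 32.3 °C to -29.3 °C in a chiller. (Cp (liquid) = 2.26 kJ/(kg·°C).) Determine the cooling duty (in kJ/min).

Q = ṁ·Cp·ΔT = 10.00 × 2.26 × (-29.3 − 32.3) = -1392.2 kJ/s
Cooling duty = 83530 kJ/min

Q_c = 83500 kJ/min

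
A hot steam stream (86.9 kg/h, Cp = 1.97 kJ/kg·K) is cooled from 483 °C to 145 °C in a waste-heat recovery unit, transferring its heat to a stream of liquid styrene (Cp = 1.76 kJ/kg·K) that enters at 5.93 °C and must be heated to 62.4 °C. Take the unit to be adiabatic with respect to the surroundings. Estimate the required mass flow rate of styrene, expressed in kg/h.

ṁ_c = 582 kg/h

Heat released by hot stream: Q = 86.9 × 1.97 × (483 − 145) = 57863 kJ/h
Energy balance on cold side (adiabatic exchanger): Q = ṁ_c·Cp_c·(T_c,out − T_c,in)
ṁ_c = 57863 / [1.76 × (62.4 − 5.93)] = 582.2 kg/h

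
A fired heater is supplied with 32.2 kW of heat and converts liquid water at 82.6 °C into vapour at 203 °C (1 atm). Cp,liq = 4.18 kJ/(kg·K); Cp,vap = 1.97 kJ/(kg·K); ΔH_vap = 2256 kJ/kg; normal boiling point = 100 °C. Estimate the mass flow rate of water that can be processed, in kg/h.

ṁ = 45.8 kg/h

Δh = 4.18×(100−82.6) + 2256 + 1.97×(203−100) = 2531.6 kJ/kg
Q = 32.2 kW = 32.2 kJ/s = 115920 kJ/h
ṁ = Q/Δh = 115920 / 2531.6 = 45.788 kg/h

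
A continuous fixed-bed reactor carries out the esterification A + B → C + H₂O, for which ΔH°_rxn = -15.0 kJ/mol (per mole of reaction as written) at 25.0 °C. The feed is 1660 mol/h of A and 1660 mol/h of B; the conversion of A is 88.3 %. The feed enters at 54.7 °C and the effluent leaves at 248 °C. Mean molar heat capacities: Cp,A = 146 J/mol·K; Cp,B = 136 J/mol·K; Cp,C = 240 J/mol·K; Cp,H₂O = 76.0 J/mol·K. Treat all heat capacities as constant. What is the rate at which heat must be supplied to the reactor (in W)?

Q_in = 22100 W

Extent of reaction ξ = 0.883 × 1660 = 1465.8 mol/h
Reaction term: ξ·ΔH°_rxn = 1465.8 × -15.0 = -21987 kJ/h
Sensible, feed 54.7→25 °C: -13903 kJ/h
Outlet flows (mol/h): A 194.22, B 194.22, C 1465.8, H₂O 1465.8
Sensible, products 25→248 °C: 115500 kJ/h
Q = ΔH = 79614 kJ/h = 22.115 kW
Heat supplied = 22115 W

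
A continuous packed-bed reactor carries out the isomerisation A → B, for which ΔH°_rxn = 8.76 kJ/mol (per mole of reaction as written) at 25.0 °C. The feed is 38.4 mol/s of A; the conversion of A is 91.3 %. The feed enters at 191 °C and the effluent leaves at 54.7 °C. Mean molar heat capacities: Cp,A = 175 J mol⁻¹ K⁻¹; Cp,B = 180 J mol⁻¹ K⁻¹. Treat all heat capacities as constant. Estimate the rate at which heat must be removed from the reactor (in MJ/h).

Extent of reaction ξ = 0.913 × 38.4 = 35.059 mol/s
Reaction term: ξ·ΔH°_rxn = 35.059 × 8.76 = 307.12 kJ/s
Sensible, feed 191→25 °C: -1115.5 kJ/s
Outlet flows (mol/s): A 3.3408, B 35.059
Sensible, products 25→54.7 °C: 204.79 kJ/s
Q = ΔH = -603.61 kJ/s = -603.61 kW
Heat removed = 2173 MJ/h

Q_out = 2170 MJ/h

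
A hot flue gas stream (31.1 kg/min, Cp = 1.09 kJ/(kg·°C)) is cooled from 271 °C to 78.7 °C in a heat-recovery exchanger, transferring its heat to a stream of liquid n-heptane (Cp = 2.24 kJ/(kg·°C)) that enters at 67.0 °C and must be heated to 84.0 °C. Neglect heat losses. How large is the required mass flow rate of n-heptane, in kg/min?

ṁ_c = 171 kg/min

Heat released by hot stream: Q = 31.1 × 1.09 × (271 − 78.7) = 6518.8 kJ/min
Energy balance on cold side (adiabatic exchanger): Q = ṁ_c·Cp_c·(T_c,out − T_c,in)
ṁ_c = 6518.8 / [2.24 × (84.0 − 67.0)] = 171.19 kg/min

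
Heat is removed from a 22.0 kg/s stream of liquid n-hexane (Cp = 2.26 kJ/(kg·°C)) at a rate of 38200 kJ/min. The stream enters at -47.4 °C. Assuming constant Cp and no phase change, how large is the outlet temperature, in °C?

Q = 38200 kJ/min = 636.67 kJ/s
ΔT = Q/(ṁ·Cp) = 636.67/(22.0×2.26) = 12.805 K
T_out = -47.4 − 12.805 = -60.205 °C

T_out = -60.2 °C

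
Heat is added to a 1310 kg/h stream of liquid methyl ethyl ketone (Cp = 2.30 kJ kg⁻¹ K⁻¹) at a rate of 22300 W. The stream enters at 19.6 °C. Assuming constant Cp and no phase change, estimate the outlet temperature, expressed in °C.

Q = 22300 W = 80280 kJ/h
ΔT = Q/(ṁ·Cp) = 80280/(1310×2.30) = 26.645 K
T_out = 19.6 + 26.645 = 46.245 °C

T_out = 46.2 °C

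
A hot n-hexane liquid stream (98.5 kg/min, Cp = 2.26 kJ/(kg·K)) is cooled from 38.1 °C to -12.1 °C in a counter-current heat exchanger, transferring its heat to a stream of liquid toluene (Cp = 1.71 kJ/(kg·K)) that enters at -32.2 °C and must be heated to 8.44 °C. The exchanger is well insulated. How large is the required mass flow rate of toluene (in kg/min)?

ṁ_c = 161 kg/min

Heat released by hot stream: Q = 98.5 × 2.26 × (38.1 − -12.1) = 11175 kJ/min
Energy balance on cold side (adiabatic exchanger): Q = ṁ_c·Cp_c·(T_c,out − T_c,in)
ṁ_c = 11175 / [1.71 × (8.44 − -32.2)] = 160.8 kg/min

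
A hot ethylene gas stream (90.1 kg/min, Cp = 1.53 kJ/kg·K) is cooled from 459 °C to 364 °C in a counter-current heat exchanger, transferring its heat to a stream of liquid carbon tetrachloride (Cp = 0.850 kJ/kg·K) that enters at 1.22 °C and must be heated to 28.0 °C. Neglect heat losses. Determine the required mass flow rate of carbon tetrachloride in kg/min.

ṁ_c = 575 kg/min

Heat released by hot stream: Q = 90.1 × 1.53 × (459 − 364) = 13096 kJ/min
Energy balance on cold side (adiabatic exchanger): Q = ṁ_c·Cp_c·(T_c,out − T_c,in)
ṁ_c = 13096 / [0.850 × (28.0 − 1.22)] = 575.32 kg/min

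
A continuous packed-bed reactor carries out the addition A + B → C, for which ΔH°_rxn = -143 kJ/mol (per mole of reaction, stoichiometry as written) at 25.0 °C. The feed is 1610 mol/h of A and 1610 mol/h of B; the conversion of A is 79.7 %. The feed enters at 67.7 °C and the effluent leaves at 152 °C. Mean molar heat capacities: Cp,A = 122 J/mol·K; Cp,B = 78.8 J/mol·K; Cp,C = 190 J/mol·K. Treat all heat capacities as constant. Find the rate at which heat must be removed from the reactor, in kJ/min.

Extent of reaction ξ = 0.797 × 1610 = 1283.2 mol/h
Reaction term: ξ·ΔH°_rxn = 1283.2 × -143 = -183490 kJ/h
Sensible, feed 67.7→25 °C: -13804 kJ/h
Outlet flows (mol/h): A 326.83, B 326.83, C 1283.2
Sensible, products 25→152 °C: 39298 kJ/h
Q = ΔH = -158000 kJ/h = -43.889 kW
Heat removed = 2633.3 kJ/min

Q_out = 2630 kJ/min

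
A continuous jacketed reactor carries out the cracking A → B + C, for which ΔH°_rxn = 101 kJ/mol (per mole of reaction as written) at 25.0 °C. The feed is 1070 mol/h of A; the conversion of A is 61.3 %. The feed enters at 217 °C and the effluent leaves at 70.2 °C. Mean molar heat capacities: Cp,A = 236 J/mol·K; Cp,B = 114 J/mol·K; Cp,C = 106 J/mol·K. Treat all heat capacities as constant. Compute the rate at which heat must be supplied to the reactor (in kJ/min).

Q_in = 478 kJ/min

Extent of reaction ξ = 0.613 × 1070 = 655.91 mol/h
Reaction term: ξ·ΔH°_rxn = 655.91 × 101 = 66247 kJ/h
Sensible, feed 217→25 °C: -48484 kJ/h
Outlet flows (mol/h): A 414.09, B 655.91, C 655.91
Sensible, products 25→70.2 °C: 10940 kJ/h
Q = ΔH = 28703 kJ/h = 7.9729 kW
Heat supplied = 478.38 kJ/min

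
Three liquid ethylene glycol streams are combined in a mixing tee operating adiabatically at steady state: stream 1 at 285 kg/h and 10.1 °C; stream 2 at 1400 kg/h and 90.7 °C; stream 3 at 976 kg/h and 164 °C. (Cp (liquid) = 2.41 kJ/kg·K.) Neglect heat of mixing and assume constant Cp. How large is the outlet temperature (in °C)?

Adiabatic, steady state ⇒ Σ ṁᵢCp,ᵢ(T_out − Tᵢ) = 0
T_out = Σ ṁᵢCp,ᵢTᵢ / Σ ṁᵢCp,ᵢ
      = 698710 / 6413 = 108.95 °C

T_out = 109 °C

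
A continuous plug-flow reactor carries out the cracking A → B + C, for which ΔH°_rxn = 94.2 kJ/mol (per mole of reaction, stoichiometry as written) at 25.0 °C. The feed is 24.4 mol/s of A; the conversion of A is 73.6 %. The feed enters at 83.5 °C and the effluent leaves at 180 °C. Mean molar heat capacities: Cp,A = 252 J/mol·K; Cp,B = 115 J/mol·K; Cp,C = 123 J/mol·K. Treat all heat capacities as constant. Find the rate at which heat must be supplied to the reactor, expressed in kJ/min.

Q_in = 135000 kJ/min

Extent of reaction ξ = 0.736 × 24.4 = 17.958 mol/s
Reaction term: ξ·ΔH°_rxn = 17.958 × 94.2 = 1691.7 kJ/s
Sensible, feed 83.5→25 °C: -359.7 kJ/s
Outlet flows (mol/s): A 6.4416, B 17.958, C 17.958
Sensible, products 25→180 °C: 914.09 kJ/s
Q = ΔH = 2246.1 kJ/s = 2246.1 kW
Heat supplied = 134760 kJ/min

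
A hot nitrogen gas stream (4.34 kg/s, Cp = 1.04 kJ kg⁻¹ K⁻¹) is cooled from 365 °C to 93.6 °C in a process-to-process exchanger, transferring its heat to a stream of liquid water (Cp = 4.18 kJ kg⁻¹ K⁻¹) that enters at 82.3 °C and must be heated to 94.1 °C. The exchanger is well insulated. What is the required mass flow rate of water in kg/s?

ṁ_c = 24.8 kg/s

Heat released by hot stream: Q = 4.34 × 1.04 × (365 − 93.6) = 1225 kJ/s
Energy balance on cold side (adiabatic exchanger): Q = ṁ_c·Cp_c·(T_c,out − T_c,in)
ṁ_c = 1225 / [4.18 × (94.1 − 82.3)] = 24.836 kg/s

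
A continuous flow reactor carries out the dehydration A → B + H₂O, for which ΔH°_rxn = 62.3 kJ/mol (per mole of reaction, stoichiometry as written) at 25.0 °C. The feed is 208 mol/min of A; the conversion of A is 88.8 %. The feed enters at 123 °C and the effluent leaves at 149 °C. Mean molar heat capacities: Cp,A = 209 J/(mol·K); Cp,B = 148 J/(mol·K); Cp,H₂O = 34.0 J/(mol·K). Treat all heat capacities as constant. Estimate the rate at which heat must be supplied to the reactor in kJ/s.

Extent of reaction ξ = 0.888 × 208 = 184.7 mol/min
Reaction term: ξ·ΔH°_rxn = 184.7 × 62.3 = 11507 kJ/min
Sensible, feed 123→25 °C: -4260.3 kJ/min
Outlet flows (mol/min): A 23.296, B 184.7, H₂O 184.7
Sensible, products 25→149 °C: 4772.1 kJ/min
Q = ΔH = 12019 kJ/min = 200.32 kW
Heat supplied = 200.32 kJ/s

Q_in = 200 kJ/s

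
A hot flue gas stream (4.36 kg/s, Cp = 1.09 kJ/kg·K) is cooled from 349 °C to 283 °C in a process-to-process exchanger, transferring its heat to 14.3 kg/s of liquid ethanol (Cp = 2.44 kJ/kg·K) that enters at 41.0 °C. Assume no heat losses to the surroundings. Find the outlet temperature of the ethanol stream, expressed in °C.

T_c,out = 50.0 °C

Heat released by hot stream: Q = 4.36 × 1.09 × (349 − 283) = 313.66 kJ/s
Energy balance on cold side (adiabatic exchanger): Q = ṁ_c·Cp_c·(T_c,out − T_c,in)
T_c,out = 41.0 + 313.66/(14.3 × 2.44) = 49.989 °C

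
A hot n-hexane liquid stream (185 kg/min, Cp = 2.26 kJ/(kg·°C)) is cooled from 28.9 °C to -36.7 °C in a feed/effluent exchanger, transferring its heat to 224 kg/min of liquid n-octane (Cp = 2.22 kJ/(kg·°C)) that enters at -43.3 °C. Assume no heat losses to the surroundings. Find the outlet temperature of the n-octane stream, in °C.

Heat released by hot stream: Q = 185 × 2.26 × (28.9 − -36.7) = 27427 kJ/min
Energy balance on cold side (adiabatic exchanger): Q = ṁ_c·Cp_c·(T_c,out − T_c,in)
T_c,out = -43.3 + 27427/(224 × 2.22) = 11.855 °C

T_c,out = 11.9 °C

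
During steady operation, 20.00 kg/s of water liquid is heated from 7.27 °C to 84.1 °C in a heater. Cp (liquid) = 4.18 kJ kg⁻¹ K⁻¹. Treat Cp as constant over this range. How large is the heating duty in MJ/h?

Q = 23100 MJ/h

Q = ṁ·Cp·ΔT = 20.00 × 4.18 × (84.1 − 7.27) = 6423 kJ/s
Heating duty = 23123 MJ/h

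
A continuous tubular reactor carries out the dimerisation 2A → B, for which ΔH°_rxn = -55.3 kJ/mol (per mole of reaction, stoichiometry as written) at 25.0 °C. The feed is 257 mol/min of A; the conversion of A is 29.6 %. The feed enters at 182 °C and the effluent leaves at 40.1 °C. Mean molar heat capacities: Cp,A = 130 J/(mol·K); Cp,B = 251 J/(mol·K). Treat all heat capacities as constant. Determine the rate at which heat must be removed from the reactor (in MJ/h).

Q_out = 411 MJ/h

Extent of reaction ξ = 0.296 × 257 / 2 = 38.036 mol/min
Reaction term: ξ·ΔH°_rxn = 38.036 × -55.3 = -2103.4 kJ/min
Sensible, feed 182→25 °C: -5245.4 kJ/min
Outlet flows (mol/min): A 180.93, B 38.036
Sensible, products 25→40.1 °C: 499.32 kJ/min
Q = ΔH = -6849.4 kJ/min = -114.16 kW
Heat removed = 410.97 MJ/h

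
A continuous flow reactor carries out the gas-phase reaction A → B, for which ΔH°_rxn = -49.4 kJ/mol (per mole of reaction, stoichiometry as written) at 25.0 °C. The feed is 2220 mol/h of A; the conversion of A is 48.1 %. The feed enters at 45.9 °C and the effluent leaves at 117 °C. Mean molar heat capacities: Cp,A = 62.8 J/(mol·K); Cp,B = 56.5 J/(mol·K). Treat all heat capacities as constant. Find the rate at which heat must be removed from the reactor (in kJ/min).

Extent of reaction ξ = 0.481 × 2220 = 1067.8 mol/h
Reaction term: ξ·ΔH°_rxn = 1067.8 × -49.4 = -52750 kJ/h
Sensible, feed 45.9→25 °C: -2913.8 kJ/h
Outlet flows (mol/h): A 1152.2, B 1067.8
Sensible, products 25→117 °C: 12207 kJ/h
Q = ΔH = -43457 kJ/h = -12.071 kW
Heat removed = 724.28 kJ/min

Q_out = 724 kJ/min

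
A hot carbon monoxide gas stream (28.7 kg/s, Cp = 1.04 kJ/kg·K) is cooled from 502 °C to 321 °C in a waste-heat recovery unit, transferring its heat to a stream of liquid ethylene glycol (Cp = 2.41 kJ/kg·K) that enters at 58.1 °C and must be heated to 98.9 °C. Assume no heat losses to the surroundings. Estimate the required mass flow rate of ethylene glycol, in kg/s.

ṁ_c = 54.9 kg/s

Heat released by hot stream: Q = 28.7 × 1.04 × (502 − 321) = 5402.5 kJ/s
Energy balance on cold side (adiabatic exchanger): Q = ṁ_c·Cp_c·(T_c,out − T_c,in)
ṁ_c = 5402.5 / [2.41 × (98.9 − 58.1)] = 54.944 kg/s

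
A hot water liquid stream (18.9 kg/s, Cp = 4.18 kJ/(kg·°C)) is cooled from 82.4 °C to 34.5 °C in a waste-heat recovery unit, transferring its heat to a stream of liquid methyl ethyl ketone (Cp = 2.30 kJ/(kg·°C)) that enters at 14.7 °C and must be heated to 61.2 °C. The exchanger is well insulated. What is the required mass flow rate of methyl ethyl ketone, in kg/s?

Heat released by hot stream: Q = 18.9 × 4.18 × (82.4 − 34.5) = 3784.2 kJ/s
Energy balance on cold side (adiabatic exchanger): Q = ṁ_c·Cp_c·(T_c,out − T_c,in)
ṁ_c = 3784.2 / [2.30 × (61.2 − 14.7)] = 35.383 kg/s

ṁ_c = 35.4 kg/s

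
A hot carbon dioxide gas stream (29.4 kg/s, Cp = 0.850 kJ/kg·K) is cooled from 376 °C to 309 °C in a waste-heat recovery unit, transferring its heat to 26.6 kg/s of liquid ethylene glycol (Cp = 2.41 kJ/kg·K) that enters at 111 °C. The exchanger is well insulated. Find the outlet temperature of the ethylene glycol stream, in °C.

Heat released by hot stream: Q = 29.4 × 0.850 × (376 − 309) = 1674.3 kJ/s
Energy balance on cold side (adiabatic exchanger): Q = ṁ_c·Cp_c·(T_c,out − T_c,in)
T_c,out = 111 + 1674.3/(26.6 × 2.41) = 137.12 °C

T_c,out = 137 °C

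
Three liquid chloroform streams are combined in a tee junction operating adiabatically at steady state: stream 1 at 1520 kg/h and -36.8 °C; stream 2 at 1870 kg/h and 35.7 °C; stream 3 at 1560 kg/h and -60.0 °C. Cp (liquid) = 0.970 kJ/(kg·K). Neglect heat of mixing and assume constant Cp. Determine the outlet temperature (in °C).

Energy balance with Q = 0: Σ ṁᵢCp,ᵢ(T_out − Tᵢ) = 0
Σ ṁᵢCp,ᵢTᵢ = 1520×0.970×-36.8 + 1870×0.970×35.7 + 1560×0.970×-60.0 = -80294
Σ ṁᵢCp,ᵢ = 1520×0.970 + 1870×0.970 + 1560×0.970 = 4801.5
T_out = -80294 / 4801.5 = -16.723 °C

T_out = -16.7 °C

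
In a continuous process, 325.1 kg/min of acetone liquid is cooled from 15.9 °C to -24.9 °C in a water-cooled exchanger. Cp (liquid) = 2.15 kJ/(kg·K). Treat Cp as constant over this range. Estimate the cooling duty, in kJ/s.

Q_c = 475 kJ/s

Q = ṁ·Cp·ΔT = 325.1 × 2.15 × (-24.9 − 15.9) = -28518 kJ/min
Converting: 28518 / 60 s = 475.3 kW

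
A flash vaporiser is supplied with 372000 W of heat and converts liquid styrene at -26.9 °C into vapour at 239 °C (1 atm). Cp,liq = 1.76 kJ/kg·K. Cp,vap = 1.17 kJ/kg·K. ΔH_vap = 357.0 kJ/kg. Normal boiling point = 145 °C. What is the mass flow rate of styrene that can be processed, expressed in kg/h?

Δh = 1.76×(145−-26.9) + 357.0 + 1.17×(239−145) = 769.52 kJ/kg
Q = 372000 W = 372 kJ/s = 1.3392e+06 kJ/h
ṁ = Q/Δh = 1.3392e+06 / 769.52 = 1740.3 kg/h

ṁ = 1740 kg/h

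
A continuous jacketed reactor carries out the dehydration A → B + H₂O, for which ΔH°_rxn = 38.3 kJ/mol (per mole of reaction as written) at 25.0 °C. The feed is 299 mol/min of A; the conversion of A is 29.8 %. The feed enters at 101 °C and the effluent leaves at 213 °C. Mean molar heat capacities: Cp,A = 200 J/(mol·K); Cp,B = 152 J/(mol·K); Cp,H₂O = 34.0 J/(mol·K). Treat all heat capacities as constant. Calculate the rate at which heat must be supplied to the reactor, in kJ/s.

Q_in = 165 kJ/s

Extent of reaction ξ = 0.298 × 299 = 89.102 mol/min
Reaction term: ξ·ΔH°_rxn = 89.102 × 38.3 = 3412.6 kJ/min
Sensible, feed 101→25 °C: -4544.8 kJ/min
Outlet flows (mol/min): A 209.9, B 89.102, H₂O 89.102
Sensible, products 25→213 °C: 11008 kJ/min
Q = ΔH = 9875.7 kJ/min = 164.59 kW
Heat supplied = 164.59 kJ/s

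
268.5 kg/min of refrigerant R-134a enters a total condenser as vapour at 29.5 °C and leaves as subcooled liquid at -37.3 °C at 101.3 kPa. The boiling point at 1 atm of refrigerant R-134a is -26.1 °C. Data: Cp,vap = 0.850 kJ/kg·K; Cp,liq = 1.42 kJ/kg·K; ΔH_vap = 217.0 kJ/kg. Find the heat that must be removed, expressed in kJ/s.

vapour 29.5→-26.1 °C: -47.26 kJ/kg
condensation at -26.1 °C: -217 kJ/kg
liquid -26.1→-37.3 °C: -15.904 kJ/kg
Δh = -47.26 + -217 + -15.904 = -280.16 kJ/kg
Q = ṁ·Δh = 268.5 kg/min × -280.16 kJ/kg = -75224 kJ/min
|Q| = 1253.7 kW

Q_c = 1250 kJ/s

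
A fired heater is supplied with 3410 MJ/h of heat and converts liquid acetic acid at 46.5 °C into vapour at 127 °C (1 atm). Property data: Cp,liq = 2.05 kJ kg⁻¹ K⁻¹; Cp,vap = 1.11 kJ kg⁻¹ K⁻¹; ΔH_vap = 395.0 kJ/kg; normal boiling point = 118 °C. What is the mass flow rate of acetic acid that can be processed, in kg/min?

Δh = 2.05×(118−46.5) + 395.0 + 1.11×(127−118) = 551.57 kJ/kg
Q = 3410 MJ/h = 947.22 kJ/s = 56833 kJ/min
ṁ = Q/Δh = 56833 / 551.57 = 103.04 kg/min

ṁ = 103 kg/min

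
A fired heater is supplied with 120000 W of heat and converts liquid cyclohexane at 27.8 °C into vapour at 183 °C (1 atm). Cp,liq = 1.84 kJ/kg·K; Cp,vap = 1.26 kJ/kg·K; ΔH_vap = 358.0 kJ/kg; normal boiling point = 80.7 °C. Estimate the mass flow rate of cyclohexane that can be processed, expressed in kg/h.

Δh = 1.84×(80.7−27.8) + 358.0 + 1.26×(183−80.7) = 584.23 kJ/kg
Q = 120000 W = 120 kJ/s = 432000 kJ/h
ṁ = Q/Δh = 432000 / 584.23 = 739.43 kg/h

ṁ = 739 kg/h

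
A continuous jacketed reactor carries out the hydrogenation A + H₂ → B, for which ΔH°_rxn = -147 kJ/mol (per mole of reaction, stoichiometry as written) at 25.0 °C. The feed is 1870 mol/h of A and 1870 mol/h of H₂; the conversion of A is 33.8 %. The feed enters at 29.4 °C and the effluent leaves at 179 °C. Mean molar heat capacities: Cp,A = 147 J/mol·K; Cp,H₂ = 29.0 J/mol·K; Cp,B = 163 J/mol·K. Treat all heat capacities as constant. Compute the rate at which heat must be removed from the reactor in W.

Q_out = 12500 W

Extent of reaction ξ = 0.338 × 1870 = 632.06 mol/h
Reaction term: ξ·ΔH°_rxn = 632.06 × -147 = -92913 kJ/h
Sensible, feed 29.4→25 °C: -1448.1 kJ/h
Outlet flows (mol/h): A 1237.9, H₂ 1237.9, B 632.06
Sensible, products 25→179 °C: 49419 kJ/h
Q = ΔH = -44942 kJ/h = -12.484 kW
Heat removed = 12484 W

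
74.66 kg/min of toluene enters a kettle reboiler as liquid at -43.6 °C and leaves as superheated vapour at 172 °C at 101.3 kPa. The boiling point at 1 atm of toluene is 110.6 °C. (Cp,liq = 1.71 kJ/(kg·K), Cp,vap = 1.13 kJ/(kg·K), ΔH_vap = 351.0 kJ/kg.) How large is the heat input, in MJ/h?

Q = 3060 MJ/h

liquid -43.6→110.6 °C: 263.68 kJ/kg
vaporisation at 110.6 °C: 351 kJ/kg
vapour 110.6→172 °C: 69.382 kJ/kg
Δh = 263.68 + 351 + 69.382 = 684.06 kJ/kg
Q = ṁ·Δh = 74.66 kg/min × 684.06 kJ/kg = 51072 kJ/min
|Q| = 851.2 kW = 3064.3 MJ/h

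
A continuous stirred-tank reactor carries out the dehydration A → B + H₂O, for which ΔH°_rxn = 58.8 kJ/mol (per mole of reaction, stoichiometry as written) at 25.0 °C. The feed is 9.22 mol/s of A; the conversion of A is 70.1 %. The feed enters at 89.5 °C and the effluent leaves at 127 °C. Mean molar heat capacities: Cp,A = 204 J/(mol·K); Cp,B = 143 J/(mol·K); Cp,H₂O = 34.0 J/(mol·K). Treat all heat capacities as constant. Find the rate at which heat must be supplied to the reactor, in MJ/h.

Q_in = 1560 MJ/h

Extent of reaction ξ = 0.701 × 9.22 = 6.4632 mol/s
Reaction term: ξ·ΔH°_rxn = 6.4632 × 58.8 = 380.04 kJ/s
Sensible, feed 89.5→25 °C: -121.32 kJ/s
Outlet flows (mol/s): A 2.7568, B 6.4632, H₂O 6.4632
Sensible, products 25→127 °C: 174.05 kJ/s
Q = ΔH = 432.77 kJ/s = 432.77 kW
Heat supplied = 1558 MJ/h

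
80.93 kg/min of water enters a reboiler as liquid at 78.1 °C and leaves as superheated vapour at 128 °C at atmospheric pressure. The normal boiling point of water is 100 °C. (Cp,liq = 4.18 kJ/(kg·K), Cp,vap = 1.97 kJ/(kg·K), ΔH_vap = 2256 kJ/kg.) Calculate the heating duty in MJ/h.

Q = 11700 MJ/h

liquid 78.1→100 °C: 91.542 kJ/kg
vaporisation at 100 °C: 2256 kJ/kg
vapour 100→128 °C: 55.16 kJ/kg
Δh = 91.542 + 2256 + 55.16 = 2402.7 kJ/kg
Q = ṁ·Δh = 80.93 kg/min × 2402.7 kJ/kg = 194450 kJ/min
|Q| = 3240.8 kW = 11667 MJ/h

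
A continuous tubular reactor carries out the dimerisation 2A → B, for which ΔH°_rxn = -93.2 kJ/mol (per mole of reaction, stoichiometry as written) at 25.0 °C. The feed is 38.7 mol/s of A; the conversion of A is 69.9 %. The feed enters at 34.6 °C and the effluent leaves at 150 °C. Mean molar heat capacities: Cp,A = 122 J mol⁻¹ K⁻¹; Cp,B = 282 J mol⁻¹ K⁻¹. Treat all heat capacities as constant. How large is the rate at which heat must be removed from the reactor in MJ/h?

Q_out = 2350 MJ/h

Extent of reaction ξ = 0.699 × 38.7 / 2 = 13.526 mol/s
Reaction term: ξ·ΔH°_rxn = 13.526 × -93.2 = -1260.6 kJ/s
Sensible, feed 34.6→25 °C: -45.325 kJ/s
Outlet flows (mol/s): A 11.649, B 13.526
Sensible, products 25→150 °C: 654.42 kJ/s
Q = ΔH = -651.49 kJ/s = -651.49 kW
Heat removed = 2345.4 MJ/h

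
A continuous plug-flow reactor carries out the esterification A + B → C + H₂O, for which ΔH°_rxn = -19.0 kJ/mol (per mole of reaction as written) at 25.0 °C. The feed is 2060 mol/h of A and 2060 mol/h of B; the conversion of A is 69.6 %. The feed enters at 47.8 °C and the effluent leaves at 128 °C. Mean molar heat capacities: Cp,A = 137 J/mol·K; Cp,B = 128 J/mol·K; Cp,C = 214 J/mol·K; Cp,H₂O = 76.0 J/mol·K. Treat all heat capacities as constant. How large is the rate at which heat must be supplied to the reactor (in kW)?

Q_in = 5.62 kW

Extent of reaction ξ = 0.696 × 2060 = 1433.8 mol/h
Reaction term: ξ·ΔH°_rxn = 1433.8 × -19.0 = -27241 kJ/h
Sensible, feed 47.8→25 °C: -12447 kJ/h
Outlet flows (mol/h): A 626.24, B 626.24, C 1433.8, H₂O 1433.8
Sensible, products 25→128 °C: 59920 kJ/h
Q = ΔH = 20232 kJ/h = 5.6199 kW
Heat supplied = 5.6199 kW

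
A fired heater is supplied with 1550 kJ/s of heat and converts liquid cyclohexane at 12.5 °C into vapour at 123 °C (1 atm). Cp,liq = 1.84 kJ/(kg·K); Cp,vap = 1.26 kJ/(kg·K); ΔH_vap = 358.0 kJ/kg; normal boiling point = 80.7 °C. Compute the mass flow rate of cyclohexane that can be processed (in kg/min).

Δh = 1.84×(80.7−12.5) + 358.0 + 1.26×(123−80.7) = 536.79 kJ/kg
Q = 1550 kJ/s = 1550 kJ/s = 93000 kJ/min
ṁ = Q/Δh = 93000 / 536.79 = 173.25 kg/min

ṁ = 173 kg/min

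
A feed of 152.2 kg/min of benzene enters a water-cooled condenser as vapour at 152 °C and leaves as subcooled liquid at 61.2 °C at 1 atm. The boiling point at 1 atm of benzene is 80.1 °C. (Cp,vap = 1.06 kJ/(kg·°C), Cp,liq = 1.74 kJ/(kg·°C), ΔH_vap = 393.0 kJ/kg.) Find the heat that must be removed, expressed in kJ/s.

Q_c = 1270 kJ/s

vapour 152→80.1 °C: -76.214 kJ/kg
condensation at 80.1 °C: -393 kJ/kg
liquid 80.1→61.2 °C: -32.886 kJ/kg
Δh = -76.214 + -393 + -32.886 = -502.1 kJ/kg
Q = ṁ·Δh = 152.2 kg/min × -502.1 kJ/kg = -76420 kJ/min
|Q| = 1273.7 kW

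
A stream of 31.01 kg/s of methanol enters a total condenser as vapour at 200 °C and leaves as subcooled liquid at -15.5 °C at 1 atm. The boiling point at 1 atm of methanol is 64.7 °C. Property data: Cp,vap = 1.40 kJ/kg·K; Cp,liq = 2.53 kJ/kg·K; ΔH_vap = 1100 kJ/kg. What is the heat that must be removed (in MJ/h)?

vapour 200→64.7 °C: -189.42 kJ/kg
condensation at 64.7 °C: -1100 kJ/kg
liquid 64.7→-15.5 °C: -202.91 kJ/kg
Δh = -189.42 + -1100 + -202.91 = -1492.3 kJ/kg
Q = ṁ·Δh = 31.01 kg/s × -1492.3 kJ/kg = -46277 kJ/s
|Q| = 46277 kW = 166600 MJ/h

Q_c = 167000 MJ/h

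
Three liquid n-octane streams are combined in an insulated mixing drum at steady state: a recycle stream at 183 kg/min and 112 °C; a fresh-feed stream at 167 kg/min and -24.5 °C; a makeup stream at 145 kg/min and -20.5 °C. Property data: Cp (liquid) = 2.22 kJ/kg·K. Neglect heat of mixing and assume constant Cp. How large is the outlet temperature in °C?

No heat crosses the boundary, so H_out = H_in.
T_out = Σ ṁᵢCp,ᵢTᵢ / Σ ṁᵢCp,ᵢ
      = 29819 / 1098.9 = 27.135 °C

T_out = 27.1 °C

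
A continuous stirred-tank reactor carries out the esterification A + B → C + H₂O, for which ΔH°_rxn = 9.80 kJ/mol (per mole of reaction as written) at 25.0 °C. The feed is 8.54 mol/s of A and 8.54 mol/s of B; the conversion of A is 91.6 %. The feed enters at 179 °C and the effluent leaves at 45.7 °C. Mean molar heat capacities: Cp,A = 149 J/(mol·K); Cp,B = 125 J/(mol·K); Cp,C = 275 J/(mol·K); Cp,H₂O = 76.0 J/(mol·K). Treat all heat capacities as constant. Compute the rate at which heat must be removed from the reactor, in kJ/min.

Q_out = 13400 kJ/min

Extent of reaction ξ = 0.916 × 8.54 = 7.8226 mol/s
Reaction term: ξ·ΔH°_rxn = 7.8226 × 9.80 = 76.662 kJ/s
Sensible, feed 179→25 °C: -360.35 kJ/s
Outlet flows (mol/s): A 0.71736, B 0.71736, C 7.8226, H₂O 7.8226
Sensible, products 25→45.7 °C: 60.906 kJ/s
Q = ΔH = -222.79 kJ/s = -222.79 kW
Heat removed = 13367 kJ/min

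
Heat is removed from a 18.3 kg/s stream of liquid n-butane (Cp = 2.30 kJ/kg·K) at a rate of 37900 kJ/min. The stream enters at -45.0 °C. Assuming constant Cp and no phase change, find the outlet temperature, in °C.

T_out = -60.0 °C

Q = 37900 kJ/min = 631.67 kJ/s
ΔT = Q/(ṁ·Cp) = 631.67/(18.3×2.30) = 15.008 K
T_out = -45.0 − 15.008 = -60.008 °C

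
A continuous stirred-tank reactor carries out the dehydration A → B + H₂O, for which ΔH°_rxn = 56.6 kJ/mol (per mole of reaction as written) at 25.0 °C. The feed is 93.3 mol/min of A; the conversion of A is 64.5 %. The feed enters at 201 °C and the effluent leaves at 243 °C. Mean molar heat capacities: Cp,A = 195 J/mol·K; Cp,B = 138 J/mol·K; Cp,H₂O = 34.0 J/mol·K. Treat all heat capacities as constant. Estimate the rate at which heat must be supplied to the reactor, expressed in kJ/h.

Q_in = 232000 kJ/h

Extent of reaction ξ = 0.645 × 93.3 = 60.178 mol/min
Reaction term: ξ·ΔH°_rxn = 60.178 × 56.6 = 3406.1 kJ/min
Sensible, feed 201→25 °C: -3202.1 kJ/min
Outlet flows (mol/min): A 33.121, B 60.178, H₂O 60.178
Sensible, products 25→243 °C: 3664.4 kJ/min
Q = ΔH = 3868.5 kJ/min = 64.475 kW
Heat supplied = 232110 kJ/h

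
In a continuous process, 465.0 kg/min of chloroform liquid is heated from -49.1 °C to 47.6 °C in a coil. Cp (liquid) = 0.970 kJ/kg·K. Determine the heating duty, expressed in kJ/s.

Q = 727 kJ/s

Q = ṁ·Cp·ΔT = 465.0 × 0.970 × (47.6 − -49.1) = 43617 kJ/min
Converting: 43617 / 60 s = 726.94 kW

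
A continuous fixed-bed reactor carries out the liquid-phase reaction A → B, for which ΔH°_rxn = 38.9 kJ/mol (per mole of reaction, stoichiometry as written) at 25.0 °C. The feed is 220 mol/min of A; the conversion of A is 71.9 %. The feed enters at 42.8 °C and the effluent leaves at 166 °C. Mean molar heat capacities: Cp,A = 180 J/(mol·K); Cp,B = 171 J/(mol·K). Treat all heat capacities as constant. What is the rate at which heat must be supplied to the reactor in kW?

Extent of reaction ξ = 0.719 × 220 = 158.18 mol/min
Reaction term: ξ·ΔH°_rxn = 158.18 × 38.9 = 6153.2 kJ/min
Sensible, feed 42.8→25 °C: -704.88 kJ/min
Outlet flows (mol/min): A 61.82, B 158.18
Sensible, products 25→166 °C: 5382.9 kJ/min
Q = ΔH = 10831 kJ/min = 180.52 kW
Heat supplied = 180.52 kW

Q_in = 181 kW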